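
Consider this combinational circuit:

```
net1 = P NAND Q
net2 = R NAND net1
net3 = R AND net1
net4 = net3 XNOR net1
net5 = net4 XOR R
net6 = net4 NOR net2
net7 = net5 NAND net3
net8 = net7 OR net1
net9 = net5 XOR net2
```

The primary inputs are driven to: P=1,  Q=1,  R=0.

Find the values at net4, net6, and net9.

net4 = 1; net6 = 0; net9 = 0

net1 = P NAND Q = 1 NAND 1 = 0
net2 = R NAND net1 = 0 NAND 0 = 1
net3 = R AND net1 = 0 AND 0 = 0
net4 = net3 XNOR net1 = 0 XNOR 0 = 1
net5 = net4 XOR R = 1 XOR 0 = 1
net6 = net4 NOR net2 = 1 NOR 1 = 0
net9 = net5 XOR net2 = 1 XOR 1 = 0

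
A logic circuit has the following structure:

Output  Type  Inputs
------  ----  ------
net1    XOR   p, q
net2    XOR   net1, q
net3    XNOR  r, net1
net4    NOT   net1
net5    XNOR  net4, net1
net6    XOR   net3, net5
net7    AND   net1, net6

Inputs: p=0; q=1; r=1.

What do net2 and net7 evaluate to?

net2 = 0  net7 = 1

net1 = p XOR q = 0 XOR 1 = 1
net2 = net1 XOR q = 1 XOR 1 = 0
net3 = r XNOR net1 = 1 XNOR 1 = 1
net4 = NOT net1 = NOT 1 = 0
net5 = net4 XNOR net1 = 0 XNOR 1 = 0
net6 = net3 XOR net5 = 1 XOR 0 = 1
net7 = net1 AND net6 = 1 AND 1 = 1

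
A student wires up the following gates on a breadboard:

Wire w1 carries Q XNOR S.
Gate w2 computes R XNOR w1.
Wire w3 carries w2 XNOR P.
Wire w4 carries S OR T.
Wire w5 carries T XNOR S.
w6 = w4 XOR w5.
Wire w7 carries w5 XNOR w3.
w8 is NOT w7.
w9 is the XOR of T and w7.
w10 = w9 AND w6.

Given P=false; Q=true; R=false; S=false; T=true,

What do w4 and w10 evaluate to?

w1 = Q XNOR S = true XNOR false = false
w2 = R XNOR w1 = false XNOR false = true
w3 = w2 XNOR P = true XNOR false = false
w4 = S OR T = false OR true = true
w5 = T XNOR S = true XNOR false = false
w6 = w4 XOR w5 = true XOR false = true
w7 = w5 XNOR w3 = false XNOR false = true
w9 = T XOR w7 = true XOR true = false
w10 = w9 AND w6 = false AND true = false

w4 = true; w10 = false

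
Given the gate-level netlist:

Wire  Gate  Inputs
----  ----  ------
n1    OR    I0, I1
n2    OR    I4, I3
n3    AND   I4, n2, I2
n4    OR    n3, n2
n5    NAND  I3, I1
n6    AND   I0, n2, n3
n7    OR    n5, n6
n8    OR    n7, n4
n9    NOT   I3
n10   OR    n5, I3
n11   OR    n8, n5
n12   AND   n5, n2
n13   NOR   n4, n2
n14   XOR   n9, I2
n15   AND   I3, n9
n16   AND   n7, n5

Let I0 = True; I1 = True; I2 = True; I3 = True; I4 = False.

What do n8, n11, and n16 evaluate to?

n2 = I4 OR I3 = False OR True = True
n3 = I4 AND n2 AND I2 = False AND True AND True = False
n4 = n3 OR n2 = False OR True = True
n5 = I3 NAND I1 = True NAND True = False
n6 = I0 AND n2 AND n3 = True AND True AND False = False
n7 = n5 OR n6 = False OR False = False
n8 = n7 OR n4 = False OR True = True
n11 = n8 OR n5 = True OR False = True
n16 = n7 AND n5 = False AND False = False

n8 = True, n11 = True, n16 = False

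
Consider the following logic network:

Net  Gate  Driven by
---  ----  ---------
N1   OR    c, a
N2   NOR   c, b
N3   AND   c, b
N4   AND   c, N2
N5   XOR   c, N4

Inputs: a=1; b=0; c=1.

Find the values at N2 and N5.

N2 = 0, N5 = 1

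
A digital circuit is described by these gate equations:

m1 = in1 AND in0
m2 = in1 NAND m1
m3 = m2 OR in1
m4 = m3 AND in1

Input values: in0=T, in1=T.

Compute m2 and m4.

m2 = F  m4 = T

m1 = in1 AND in0 = T AND T = T
m2 = in1 NAND m1 = T NAND T = F
m3 = m2 OR in1 = F OR T = T
m4 = m3 AND in1 = T AND T = T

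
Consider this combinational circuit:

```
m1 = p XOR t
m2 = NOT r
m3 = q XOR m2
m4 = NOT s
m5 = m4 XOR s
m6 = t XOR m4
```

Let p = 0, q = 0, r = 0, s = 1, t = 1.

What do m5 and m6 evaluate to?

m4 = NOT s = NOT 1 = 0
m5 = m4 XOR s = 0 XOR 1 = 1
m6 = t XOR m4 = 1 XOR 0 = 1

m5 = 1, m6 = 1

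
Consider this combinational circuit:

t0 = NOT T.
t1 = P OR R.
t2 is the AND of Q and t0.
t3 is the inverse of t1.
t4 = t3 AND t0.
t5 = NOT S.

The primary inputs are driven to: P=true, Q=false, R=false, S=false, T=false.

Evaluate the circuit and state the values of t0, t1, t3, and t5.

t0 = NOT T = NOT false = true
t1 = P OR R = true OR false = true
t3 = NOT t1 = NOT true = false
t5 = NOT S = NOT false = true

t0 = true  t1 = true  t3 = false  t5 = true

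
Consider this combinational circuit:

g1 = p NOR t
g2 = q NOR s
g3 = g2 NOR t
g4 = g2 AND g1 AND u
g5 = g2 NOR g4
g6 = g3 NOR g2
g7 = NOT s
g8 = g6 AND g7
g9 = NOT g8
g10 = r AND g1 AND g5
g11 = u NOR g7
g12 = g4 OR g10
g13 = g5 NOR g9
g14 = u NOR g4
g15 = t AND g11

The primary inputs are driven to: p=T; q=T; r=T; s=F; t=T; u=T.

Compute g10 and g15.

g10 = F, g15 = F

g1 = p NOR t = T NOR T = F
g2 = q NOR s = T NOR F = F
g4 = g2 AND g1 AND u = F AND F AND T = F
g5 = g2 NOR g4 = F NOR F = T
g7 = NOT s = NOT F = T
g10 = r AND g1 AND g5 = T AND F AND T = F
g11 = u NOR g7 = T NOR T = F
g15 = t AND g11 = T AND F = F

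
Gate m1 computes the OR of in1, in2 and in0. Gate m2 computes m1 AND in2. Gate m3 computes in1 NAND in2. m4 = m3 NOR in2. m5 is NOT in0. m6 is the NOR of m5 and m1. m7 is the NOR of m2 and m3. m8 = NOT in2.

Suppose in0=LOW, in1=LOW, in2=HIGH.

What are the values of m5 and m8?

m5 = HIGH, m8 = LOW

m5 = NOT in0 = NOT LOW = HIGH
m8 = NOT in2 = NOT HIGH = LOW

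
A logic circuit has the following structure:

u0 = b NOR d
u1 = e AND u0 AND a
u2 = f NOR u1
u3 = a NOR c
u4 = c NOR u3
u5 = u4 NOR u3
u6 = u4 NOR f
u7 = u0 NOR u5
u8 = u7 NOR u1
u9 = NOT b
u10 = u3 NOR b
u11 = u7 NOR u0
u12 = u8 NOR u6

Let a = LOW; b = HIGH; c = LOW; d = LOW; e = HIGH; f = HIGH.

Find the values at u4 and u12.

u0 = b NOR d = HIGH NOR LOW = LOW
u1 = e AND u0 AND a = HIGH AND LOW AND LOW = LOW
u3 = a NOR c = LOW NOR LOW = HIGH
u4 = c NOR u3 = LOW NOR HIGH = LOW
u5 = u4 NOR u3 = LOW NOR HIGH = LOW
u6 = u4 NOR f = LOW NOR HIGH = LOW
u7 = u0 NOR u5 = LOW NOR LOW = HIGH
u8 = u7 NOR u1 = HIGH NOR LOW = LOW
u12 = u8 NOR u6 = LOW NOR LOW = HIGH

u4 = LOW; u12 = HIGH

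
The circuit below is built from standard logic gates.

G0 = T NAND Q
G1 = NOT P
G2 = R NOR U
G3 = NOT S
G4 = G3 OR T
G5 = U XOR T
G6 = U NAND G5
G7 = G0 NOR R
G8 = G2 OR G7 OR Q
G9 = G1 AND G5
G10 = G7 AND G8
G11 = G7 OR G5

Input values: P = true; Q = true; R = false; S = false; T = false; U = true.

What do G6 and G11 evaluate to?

G0 = T NAND Q = false NAND true = true
G5 = U XOR T = true XOR false = true
G6 = U NAND G5 = true NAND true = false
G7 = G0 NOR R = true NOR false = false
G11 = G7 OR G5 = false OR true = true

G6 = false; G11 = true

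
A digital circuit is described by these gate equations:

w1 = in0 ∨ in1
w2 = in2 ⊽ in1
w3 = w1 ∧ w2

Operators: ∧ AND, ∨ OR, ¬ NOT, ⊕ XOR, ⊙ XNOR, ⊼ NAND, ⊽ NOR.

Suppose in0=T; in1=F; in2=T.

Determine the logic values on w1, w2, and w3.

w1 = T, w2 = F, w3 = F

w1 = in0 OR in1 = T OR F = T
w2 = in2 NOR in1 = T NOR F = F
w3 = w1 AND w2 = T AND F = F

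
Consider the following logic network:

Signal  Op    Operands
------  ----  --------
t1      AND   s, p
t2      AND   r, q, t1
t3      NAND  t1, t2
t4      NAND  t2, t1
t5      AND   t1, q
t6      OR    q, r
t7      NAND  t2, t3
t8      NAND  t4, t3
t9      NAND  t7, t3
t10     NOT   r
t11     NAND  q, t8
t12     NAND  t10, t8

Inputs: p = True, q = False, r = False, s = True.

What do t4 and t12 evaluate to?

t1 = s AND p = True AND True = True
t2 = r AND q AND t1 = False AND False AND True = False
t3 = t1 NAND t2 = True NAND False = True
t4 = t2 NAND t1 = False NAND True = True
t8 = t4 NAND t3 = True NAND True = False
t10 = NOT r = NOT False = True
t12 = t10 NAND t8 = True NAND False = True

t4 = True, t12 = True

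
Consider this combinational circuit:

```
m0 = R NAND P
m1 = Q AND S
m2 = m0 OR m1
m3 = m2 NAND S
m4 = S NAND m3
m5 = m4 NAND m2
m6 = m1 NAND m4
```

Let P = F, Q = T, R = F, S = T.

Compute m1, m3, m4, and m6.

m1 = T, m3 = F, m4 = T, m6 = F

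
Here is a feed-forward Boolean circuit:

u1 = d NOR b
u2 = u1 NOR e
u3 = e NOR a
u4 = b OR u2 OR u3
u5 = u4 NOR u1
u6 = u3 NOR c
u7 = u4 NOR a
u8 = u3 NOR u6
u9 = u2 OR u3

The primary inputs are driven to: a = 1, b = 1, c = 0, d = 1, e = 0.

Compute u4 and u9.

u4 = 1  u9 = 1

u1 = d NOR b = 1 NOR 1 = 0
u2 = u1 NOR e = 0 NOR 0 = 1
u3 = e NOR a = 0 NOR 1 = 0
u4 = b OR u2 OR u3 = 1 OR 1 OR 0 = 1
u9 = u2 OR u3 = 1 OR 0 = 1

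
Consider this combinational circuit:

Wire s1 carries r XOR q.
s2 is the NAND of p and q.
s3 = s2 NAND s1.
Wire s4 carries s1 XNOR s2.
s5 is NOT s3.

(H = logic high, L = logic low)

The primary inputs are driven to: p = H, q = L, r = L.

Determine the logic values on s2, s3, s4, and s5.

s2 = H  s3 = H  s4 = L  s5 = L

s1 = r XOR q = L XOR L = L
s2 = p NAND q = H NAND L = H
s3 = s2 NAND s1 = H NAND L = H
s4 = s1 XNOR s2 = L XNOR H = L
s5 = NOT s3 = NOT H = L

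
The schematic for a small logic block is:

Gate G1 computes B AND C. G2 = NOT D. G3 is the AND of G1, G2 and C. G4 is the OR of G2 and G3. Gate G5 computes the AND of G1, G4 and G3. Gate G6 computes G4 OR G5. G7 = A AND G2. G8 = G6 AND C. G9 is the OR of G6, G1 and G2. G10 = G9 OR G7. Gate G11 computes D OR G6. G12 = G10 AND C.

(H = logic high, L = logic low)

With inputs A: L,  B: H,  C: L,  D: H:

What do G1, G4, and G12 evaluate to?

G1 = L  G4 = L  G12 = L

G1 = B AND C = H AND L = L
G2 = NOT D = NOT H = L
G3 = G1 AND G2 AND C = L AND L AND L = L
G4 = G2 OR G3 = L OR L = L
G5 = G1 AND G4 AND G3 = L AND L AND L = L
G6 = G4 OR G5 = L OR L = L
G7 = A AND G2 = L AND L = L
G9 = G6 OR G1 OR G2 = L OR L OR L = L
G10 = G9 OR G7 = L OR L = L
G12 = G10 AND C = L AND L = L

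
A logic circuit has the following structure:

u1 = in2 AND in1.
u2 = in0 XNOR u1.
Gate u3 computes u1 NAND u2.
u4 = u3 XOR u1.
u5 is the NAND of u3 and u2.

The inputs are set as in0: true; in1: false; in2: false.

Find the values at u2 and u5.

u2 = false; u5 = true

u1 = in2 AND in1 = false AND false = false
u2 = in0 XNOR u1 = true XNOR false = false
u3 = u1 NAND u2 = false NAND false = true
u5 = u3 NAND u2 = true NAND false = true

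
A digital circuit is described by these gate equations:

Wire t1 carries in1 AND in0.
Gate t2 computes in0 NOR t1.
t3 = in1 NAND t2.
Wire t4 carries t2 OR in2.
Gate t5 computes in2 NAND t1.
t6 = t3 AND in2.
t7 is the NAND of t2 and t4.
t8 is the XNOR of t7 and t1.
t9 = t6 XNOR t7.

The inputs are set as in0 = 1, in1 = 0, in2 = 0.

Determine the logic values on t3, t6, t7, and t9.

t1 = in1 AND in0 = 0 AND 1 = 0
t2 = in0 NOR t1 = 1 NOR 0 = 0
t3 = in1 NAND t2 = 0 NAND 0 = 1
t4 = t2 OR in2 = 0 OR 0 = 0
t6 = t3 AND in2 = 1 AND 0 = 0
t7 = t2 NAND t4 = 0 NAND 0 = 1
t9 = t6 XNOR t7 = 0 XNOR 1 = 0

t3 = 1, t6 = 0, t7 = 1, t9 = 0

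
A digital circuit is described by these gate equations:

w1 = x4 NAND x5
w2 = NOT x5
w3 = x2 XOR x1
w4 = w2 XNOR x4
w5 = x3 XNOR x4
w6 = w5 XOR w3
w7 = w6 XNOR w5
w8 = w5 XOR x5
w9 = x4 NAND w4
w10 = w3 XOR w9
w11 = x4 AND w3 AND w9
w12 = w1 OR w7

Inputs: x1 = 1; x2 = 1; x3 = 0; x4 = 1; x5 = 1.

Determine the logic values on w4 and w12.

w4 = 0; w12 = 1

w1 = x4 NAND x5 = 1 NAND 1 = 0
w2 = NOT x5 = NOT 1 = 0
w3 = x2 XOR x1 = 1 XOR 1 = 0
w4 = w2 XNOR x4 = 0 XNOR 1 = 0
w5 = x3 XNOR x4 = 0 XNOR 1 = 0
w6 = w5 XOR w3 = 0 XOR 0 = 0
w7 = w6 XNOR w5 = 0 XNOR 0 = 1
w12 = w1 OR w7 = 0 OR 1 = 1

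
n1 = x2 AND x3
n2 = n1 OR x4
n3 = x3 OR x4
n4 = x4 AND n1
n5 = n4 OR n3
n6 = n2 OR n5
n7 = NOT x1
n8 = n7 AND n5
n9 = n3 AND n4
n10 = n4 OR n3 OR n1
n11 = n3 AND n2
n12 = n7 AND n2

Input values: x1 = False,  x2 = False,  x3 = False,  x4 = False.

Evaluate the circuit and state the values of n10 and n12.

n10 = False, n12 = False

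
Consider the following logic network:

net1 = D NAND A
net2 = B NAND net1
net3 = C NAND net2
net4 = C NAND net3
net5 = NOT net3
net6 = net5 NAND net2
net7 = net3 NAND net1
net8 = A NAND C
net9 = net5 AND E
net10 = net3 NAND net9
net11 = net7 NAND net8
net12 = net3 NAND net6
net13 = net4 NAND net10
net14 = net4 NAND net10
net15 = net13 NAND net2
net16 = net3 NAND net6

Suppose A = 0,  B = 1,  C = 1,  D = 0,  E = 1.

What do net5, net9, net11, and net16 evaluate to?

net5 = 0, net9 = 0, net11 = 1, net16 = 0

net1 = D NAND A = 0 NAND 0 = 1
net2 = B NAND net1 = 1 NAND 1 = 0
net3 = C NAND net2 = 1 NAND 0 = 1
net5 = NOT net3 = NOT 1 = 0
net6 = net5 NAND net2 = 0 NAND 0 = 1
net7 = net3 NAND net1 = 1 NAND 1 = 0
net8 = A NAND C = 0 NAND 1 = 1
net9 = net5 AND E = 0 AND 1 = 0
net11 = net7 NAND net8 = 0 NAND 1 = 1
net16 = net3 NAND net6 = 1 NAND 1 = 0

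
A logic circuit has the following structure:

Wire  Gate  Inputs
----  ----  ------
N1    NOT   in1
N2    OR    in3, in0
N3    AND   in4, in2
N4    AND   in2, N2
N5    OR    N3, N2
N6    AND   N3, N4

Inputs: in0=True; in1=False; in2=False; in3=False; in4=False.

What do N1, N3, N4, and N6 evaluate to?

N1 = True, N3 = False, N4 = False, N6 = False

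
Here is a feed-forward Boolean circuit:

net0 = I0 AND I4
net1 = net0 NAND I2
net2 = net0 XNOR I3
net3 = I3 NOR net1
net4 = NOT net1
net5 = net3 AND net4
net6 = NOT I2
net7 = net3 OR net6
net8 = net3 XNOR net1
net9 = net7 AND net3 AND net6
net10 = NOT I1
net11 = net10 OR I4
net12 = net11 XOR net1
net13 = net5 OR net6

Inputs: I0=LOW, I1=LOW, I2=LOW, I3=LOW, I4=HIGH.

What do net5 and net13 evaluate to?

net5 = LOW; net13 = HIGH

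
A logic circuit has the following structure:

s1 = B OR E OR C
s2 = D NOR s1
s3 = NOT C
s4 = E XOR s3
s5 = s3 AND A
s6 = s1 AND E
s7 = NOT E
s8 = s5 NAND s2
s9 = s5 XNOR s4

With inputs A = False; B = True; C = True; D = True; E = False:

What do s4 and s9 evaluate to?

s4 = False, s9 = True

s3 = NOT C = NOT True = False
s4 = E XOR s3 = False XOR False = False
s5 = s3 AND A = False AND False = False
s9 = s5 XNOR s4 = False XNOR False = True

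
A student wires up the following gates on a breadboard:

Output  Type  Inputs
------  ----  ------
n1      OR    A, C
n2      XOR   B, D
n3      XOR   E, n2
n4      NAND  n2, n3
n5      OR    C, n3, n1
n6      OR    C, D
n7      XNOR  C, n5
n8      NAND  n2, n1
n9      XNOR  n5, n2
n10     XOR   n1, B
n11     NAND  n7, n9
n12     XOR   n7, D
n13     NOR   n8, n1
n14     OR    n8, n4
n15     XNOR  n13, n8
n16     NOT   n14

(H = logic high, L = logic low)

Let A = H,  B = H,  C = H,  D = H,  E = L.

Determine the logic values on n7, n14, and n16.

n1 = A OR C = H OR H = H
n2 = B XOR D = H XOR H = L
n3 = E XOR n2 = L XOR L = L
n4 = n2 NAND n3 = L NAND L = H
n5 = C OR n3 OR n1 = H OR L OR H = H
n7 = C XNOR n5 = H XNOR H = H
n8 = n2 NAND n1 = L NAND H = H
n14 = n8 OR n4 = H OR H = H
n16 = NOT n14 = NOT H = L

n7 = H; n14 = H; n16 = L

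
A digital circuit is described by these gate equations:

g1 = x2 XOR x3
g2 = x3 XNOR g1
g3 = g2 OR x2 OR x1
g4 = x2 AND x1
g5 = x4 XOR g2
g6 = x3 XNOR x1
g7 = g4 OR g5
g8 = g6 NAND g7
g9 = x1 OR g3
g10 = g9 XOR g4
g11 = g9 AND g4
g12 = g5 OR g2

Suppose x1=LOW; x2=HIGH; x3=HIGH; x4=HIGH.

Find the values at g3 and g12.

g3 = HIGH, g12 = HIGH

g1 = x2 XOR x3 = HIGH XOR HIGH = LOW
g2 = x3 XNOR g1 = HIGH XNOR LOW = LOW
g3 = g2 OR x2 OR x1 = LOW OR HIGH OR LOW = HIGH
g5 = x4 XOR g2 = HIGH XOR LOW = HIGH
g12 = g5 OR g2 = HIGH OR LOW = HIGH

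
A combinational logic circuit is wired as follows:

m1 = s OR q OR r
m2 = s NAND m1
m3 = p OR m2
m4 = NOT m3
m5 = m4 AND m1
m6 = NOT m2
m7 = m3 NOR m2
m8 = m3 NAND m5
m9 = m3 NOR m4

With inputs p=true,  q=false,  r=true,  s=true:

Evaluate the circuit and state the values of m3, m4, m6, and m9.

m3 = true  m4 = false  m6 = true  m9 = false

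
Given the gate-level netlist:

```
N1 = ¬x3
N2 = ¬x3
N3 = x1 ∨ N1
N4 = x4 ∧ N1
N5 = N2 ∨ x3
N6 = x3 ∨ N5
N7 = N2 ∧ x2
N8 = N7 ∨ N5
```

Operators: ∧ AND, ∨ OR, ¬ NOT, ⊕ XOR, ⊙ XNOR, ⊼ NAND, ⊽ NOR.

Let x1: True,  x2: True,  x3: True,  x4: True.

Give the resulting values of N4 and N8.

N4 = False; N8 = True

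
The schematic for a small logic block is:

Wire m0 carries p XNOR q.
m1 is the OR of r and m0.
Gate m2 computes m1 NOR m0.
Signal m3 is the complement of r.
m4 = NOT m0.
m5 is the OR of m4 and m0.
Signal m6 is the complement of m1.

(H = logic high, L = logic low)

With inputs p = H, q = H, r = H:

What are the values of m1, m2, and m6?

m1 = H, m2 = L, m6 = L

m0 = p XNOR q = H XNOR H = H
m1 = r OR m0 = H OR H = H
m2 = m1 NOR m0 = H NOR H = L
m6 = NOT m1 = NOT H = L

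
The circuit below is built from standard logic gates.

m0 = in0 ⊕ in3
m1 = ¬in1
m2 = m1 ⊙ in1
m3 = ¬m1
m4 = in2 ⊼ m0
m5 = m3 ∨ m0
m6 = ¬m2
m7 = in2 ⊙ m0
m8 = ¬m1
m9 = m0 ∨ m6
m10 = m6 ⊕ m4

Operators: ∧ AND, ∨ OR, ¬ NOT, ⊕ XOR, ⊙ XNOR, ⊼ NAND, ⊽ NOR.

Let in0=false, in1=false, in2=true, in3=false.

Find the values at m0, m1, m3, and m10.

m0 = false, m1 = true, m3 = false, m10 = false

m0 = in0 XOR in3 = false XOR false = false
m1 = NOT in1 = NOT false = true
m2 = m1 XNOR in1 = true XNOR false = false
m3 = NOT m1 = NOT true = false
m4 = in2 NAND m0 = true NAND false = true
m6 = NOT m2 = NOT false = true
m10 = m6 XOR m4 = true XOR true = false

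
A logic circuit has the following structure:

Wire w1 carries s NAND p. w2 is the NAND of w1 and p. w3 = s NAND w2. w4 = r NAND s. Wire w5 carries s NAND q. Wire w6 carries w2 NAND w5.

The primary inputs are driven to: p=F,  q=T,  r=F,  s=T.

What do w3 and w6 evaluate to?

w1 = s NAND p = T NAND F = T
w2 = w1 NAND p = T NAND F = T
w3 = s NAND w2 = T NAND T = F
w5 = s NAND q = T NAND T = F
w6 = w2 NAND w5 = T NAND F = T

w3 = F; w6 = T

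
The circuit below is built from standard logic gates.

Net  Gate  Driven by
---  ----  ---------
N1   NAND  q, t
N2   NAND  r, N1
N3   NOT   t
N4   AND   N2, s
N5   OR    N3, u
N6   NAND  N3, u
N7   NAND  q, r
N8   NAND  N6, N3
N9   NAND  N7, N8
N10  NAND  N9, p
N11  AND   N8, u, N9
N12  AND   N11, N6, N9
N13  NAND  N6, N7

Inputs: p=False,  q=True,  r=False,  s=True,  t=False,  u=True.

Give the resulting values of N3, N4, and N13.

N1 = q NAND t = True NAND False = True
N2 = r NAND N1 = False NAND True = True
N3 = NOT t = NOT False = True
N4 = N2 AND s = True AND True = True
N6 = N3 NAND u = True NAND True = False
N7 = q NAND r = True NAND False = True
N13 = N6 NAND N7 = False NAND True = True

N3 = True; N4 = True; N13 = True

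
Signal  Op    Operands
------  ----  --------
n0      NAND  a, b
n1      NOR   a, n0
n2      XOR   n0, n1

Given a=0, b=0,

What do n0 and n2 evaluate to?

n0 = 1; n2 = 1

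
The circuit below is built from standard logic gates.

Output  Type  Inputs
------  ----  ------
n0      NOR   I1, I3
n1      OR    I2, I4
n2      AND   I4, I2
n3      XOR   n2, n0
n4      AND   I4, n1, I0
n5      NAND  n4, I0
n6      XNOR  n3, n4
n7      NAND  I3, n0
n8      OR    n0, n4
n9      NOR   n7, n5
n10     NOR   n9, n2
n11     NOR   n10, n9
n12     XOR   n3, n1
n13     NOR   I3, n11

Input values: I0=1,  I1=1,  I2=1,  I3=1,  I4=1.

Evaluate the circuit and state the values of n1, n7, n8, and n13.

n0 = I1 NOR I3 = 1 NOR 1 = 0
n1 = I2 OR I4 = 1 OR 1 = 1
n2 = I4 AND I2 = 1 AND 1 = 1
n4 = I4 AND n1 AND I0 = 1 AND 1 AND 1 = 1
n5 = n4 NAND I0 = 1 NAND 1 = 0
n7 = I3 NAND n0 = 1 NAND 0 = 1
n8 = n0 OR n4 = 0 OR 1 = 1
n9 = n7 NOR n5 = 1 NOR 0 = 0
n10 = n9 NOR n2 = 0 NOR 1 = 0
n11 = n10 NOR n9 = 0 NOR 0 = 1
n13 = I3 NOR n11 = 1 NOR 1 = 0

n1 = 1; n7 = 1; n8 = 1; n13 = 0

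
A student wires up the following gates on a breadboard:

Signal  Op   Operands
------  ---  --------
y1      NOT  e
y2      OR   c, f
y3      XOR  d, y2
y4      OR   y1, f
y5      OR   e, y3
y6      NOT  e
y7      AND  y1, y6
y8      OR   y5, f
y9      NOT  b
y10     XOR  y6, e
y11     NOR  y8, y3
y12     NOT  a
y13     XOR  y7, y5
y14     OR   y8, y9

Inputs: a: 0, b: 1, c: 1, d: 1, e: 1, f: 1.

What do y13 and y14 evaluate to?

y1 = NOT e = NOT 1 = 0
y2 = c OR f = 1 OR 1 = 1
y3 = d XOR y2 = 1 XOR 1 = 0
y5 = e OR y3 = 1 OR 0 = 1
y6 = NOT e = NOT 1 = 0
y7 = y1 AND y6 = 0 AND 0 = 0
y8 = y5 OR f = 1 OR 1 = 1
y9 = NOT b = NOT 1 = 0
y13 = y7 XOR y5 = 0 XOR 1 = 1
y14 = y8 OR y9 = 1 OR 0 = 1

y13 = 1, y14 = 1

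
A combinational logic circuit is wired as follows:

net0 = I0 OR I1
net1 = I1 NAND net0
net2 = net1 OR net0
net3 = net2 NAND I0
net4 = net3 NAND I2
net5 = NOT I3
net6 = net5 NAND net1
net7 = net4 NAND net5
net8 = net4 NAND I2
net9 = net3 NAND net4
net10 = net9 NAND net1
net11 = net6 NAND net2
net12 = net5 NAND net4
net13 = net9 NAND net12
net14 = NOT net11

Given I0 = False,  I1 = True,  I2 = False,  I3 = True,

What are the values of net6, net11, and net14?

net0 = I0 OR I1 = False OR True = True
net1 = I1 NAND net0 = True NAND True = False
net2 = net1 OR net0 = False OR True = True
net5 = NOT I3 = NOT True = False
net6 = net5 NAND net1 = False NAND False = True
net11 = net6 NAND net2 = True NAND True = False
net14 = NOT net11 = NOT False = True

net6 = True, net11 = False, net14 = True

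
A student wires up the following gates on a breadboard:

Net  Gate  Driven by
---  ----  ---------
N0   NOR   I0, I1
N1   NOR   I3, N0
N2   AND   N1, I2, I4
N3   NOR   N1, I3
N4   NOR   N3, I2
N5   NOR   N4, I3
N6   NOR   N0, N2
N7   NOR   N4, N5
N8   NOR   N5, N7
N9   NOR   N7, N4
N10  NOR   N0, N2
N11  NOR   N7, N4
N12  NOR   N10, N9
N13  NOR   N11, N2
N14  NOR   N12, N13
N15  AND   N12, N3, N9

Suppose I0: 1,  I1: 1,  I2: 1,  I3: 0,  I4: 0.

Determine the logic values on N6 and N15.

N0 = I0 NOR I1 = 1 NOR 1 = 0
N1 = I3 NOR N0 = 0 NOR 0 = 1
N2 = N1 AND I2 AND I4 = 1 AND 1 AND 0 = 0
N3 = N1 NOR I3 = 1 NOR 0 = 0
N4 = N3 NOR I2 = 0 NOR 1 = 0
N5 = N4 NOR I3 = 0 NOR 0 = 1
N6 = N0 NOR N2 = 0 NOR 0 = 1
N7 = N4 NOR N5 = 0 NOR 1 = 0
N9 = N7 NOR N4 = 0 NOR 0 = 1
N10 = N0 NOR N2 = 0 NOR 0 = 1
N12 = N10 NOR N9 = 1 NOR 1 = 0
N15 = N12 AND N3 AND N9 = 0 AND 0 AND 1 = 0

N6 = 1  N15 = 0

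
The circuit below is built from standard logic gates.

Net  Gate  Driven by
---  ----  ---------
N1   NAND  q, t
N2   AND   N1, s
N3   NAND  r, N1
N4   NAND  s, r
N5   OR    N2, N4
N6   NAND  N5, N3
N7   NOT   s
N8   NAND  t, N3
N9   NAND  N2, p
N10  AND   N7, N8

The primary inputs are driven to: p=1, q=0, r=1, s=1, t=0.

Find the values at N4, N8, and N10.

N4 = 0; N8 = 1; N10 = 0

N1 = q NAND t = 0 NAND 0 = 1
N3 = r NAND N1 = 1 NAND 1 = 0
N4 = s NAND r = 1 NAND 1 = 0
N7 = NOT s = NOT 1 = 0
N8 = t NAND N3 = 0 NAND 0 = 1
N10 = N7 AND N8 = 0 AND 1 = 0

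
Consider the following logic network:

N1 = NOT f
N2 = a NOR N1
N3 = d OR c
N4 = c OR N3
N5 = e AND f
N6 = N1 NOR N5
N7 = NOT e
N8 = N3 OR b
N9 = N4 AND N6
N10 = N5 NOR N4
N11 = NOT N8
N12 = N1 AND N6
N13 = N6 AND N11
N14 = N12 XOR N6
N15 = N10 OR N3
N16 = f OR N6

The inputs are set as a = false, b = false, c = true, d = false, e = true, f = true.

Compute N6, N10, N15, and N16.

N1 = NOT f = NOT true = false
N3 = d OR c = false OR true = true
N4 = c OR N3 = true OR true = true
N5 = e AND f = true AND true = true
N6 = N1 NOR N5 = false NOR true = false
N10 = N5 NOR N4 = true NOR true = false
N15 = N10 OR N3 = false OR true = true
N16 = f OR N6 = true OR false = true

N6 = false  N10 = false  N15 = true  N16 = true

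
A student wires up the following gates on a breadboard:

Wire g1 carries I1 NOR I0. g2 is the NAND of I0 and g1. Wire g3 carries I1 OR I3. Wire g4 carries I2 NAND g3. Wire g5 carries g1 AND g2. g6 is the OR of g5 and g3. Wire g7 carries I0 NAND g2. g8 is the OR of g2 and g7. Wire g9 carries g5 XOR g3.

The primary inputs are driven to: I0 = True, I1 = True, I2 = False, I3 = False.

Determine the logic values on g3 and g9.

g3 = True; g9 = True

g1 = I1 NOR I0 = True NOR True = False
g2 = I0 NAND g1 = True NAND False = True
g3 = I1 OR I3 = True OR False = True
g5 = g1 AND g2 = False AND True = False
g9 = g5 XOR g3 = False XOR True = True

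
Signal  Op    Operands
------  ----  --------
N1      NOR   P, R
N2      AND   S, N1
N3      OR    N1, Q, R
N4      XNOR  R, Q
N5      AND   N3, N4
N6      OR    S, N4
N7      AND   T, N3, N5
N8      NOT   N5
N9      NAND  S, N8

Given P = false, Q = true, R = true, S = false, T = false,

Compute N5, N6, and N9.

N5 = true  N6 = true  N9 = true

N1 = P NOR R = false NOR true = false
N3 = N1 OR Q OR R = false OR true OR true = true
N4 = R XNOR Q = true XNOR true = true
N5 = N3 AND N4 = true AND true = true
N6 = S OR N4 = false OR true = true
N8 = NOT N5 = NOT true = false
N9 = S NAND N8 = false NAND false = true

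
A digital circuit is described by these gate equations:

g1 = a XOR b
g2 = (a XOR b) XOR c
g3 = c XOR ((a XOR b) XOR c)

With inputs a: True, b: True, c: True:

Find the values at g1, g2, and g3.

g1 = False; g2 = True; g3 = False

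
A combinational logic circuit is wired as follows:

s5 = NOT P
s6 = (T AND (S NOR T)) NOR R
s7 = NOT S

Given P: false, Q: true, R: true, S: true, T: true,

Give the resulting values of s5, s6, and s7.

s5 = true, s6 = false, s7 = false

s5 = NOT false = true
s6 = (true AND (true NOR true)) NOR true = false
s7 = NOT true = false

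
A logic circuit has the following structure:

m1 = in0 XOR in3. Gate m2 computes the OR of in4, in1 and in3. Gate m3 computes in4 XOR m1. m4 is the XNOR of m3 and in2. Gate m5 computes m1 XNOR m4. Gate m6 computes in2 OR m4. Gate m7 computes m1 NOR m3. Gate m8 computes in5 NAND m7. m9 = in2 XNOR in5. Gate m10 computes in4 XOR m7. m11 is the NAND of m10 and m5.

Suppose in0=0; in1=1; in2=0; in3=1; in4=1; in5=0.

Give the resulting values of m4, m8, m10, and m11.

m4 = 1; m8 = 1; m10 = 1; m11 = 0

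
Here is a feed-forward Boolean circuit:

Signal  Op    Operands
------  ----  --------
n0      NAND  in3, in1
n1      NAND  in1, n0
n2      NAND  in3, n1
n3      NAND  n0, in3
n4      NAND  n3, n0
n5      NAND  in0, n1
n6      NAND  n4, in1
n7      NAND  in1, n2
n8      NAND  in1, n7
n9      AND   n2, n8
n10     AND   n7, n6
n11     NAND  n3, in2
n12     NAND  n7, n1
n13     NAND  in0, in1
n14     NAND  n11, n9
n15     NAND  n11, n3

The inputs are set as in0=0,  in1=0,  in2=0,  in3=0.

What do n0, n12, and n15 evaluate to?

n0 = 1; n12 = 0; n15 = 0

n0 = in3 NAND in1 = 0 NAND 0 = 1
n1 = in1 NAND n0 = 0 NAND 1 = 1
n2 = in3 NAND n1 = 0 NAND 1 = 1
n3 = n0 NAND in3 = 1 NAND 0 = 1
n7 = in1 NAND n2 = 0 NAND 1 = 1
n11 = n3 NAND in2 = 1 NAND 0 = 1
n12 = n7 NAND n1 = 1 NAND 1 = 0
n15 = n11 NAND n3 = 1 NAND 1 = 0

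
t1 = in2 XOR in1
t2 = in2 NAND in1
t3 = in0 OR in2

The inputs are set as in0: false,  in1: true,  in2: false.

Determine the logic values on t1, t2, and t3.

t1 = in2 XOR in1 = false XOR true = true
t2 = in2 NAND in1 = false NAND true = true
t3 = in0 OR in2 = false OR false = false

t1 = true  t2 = true  t3 = false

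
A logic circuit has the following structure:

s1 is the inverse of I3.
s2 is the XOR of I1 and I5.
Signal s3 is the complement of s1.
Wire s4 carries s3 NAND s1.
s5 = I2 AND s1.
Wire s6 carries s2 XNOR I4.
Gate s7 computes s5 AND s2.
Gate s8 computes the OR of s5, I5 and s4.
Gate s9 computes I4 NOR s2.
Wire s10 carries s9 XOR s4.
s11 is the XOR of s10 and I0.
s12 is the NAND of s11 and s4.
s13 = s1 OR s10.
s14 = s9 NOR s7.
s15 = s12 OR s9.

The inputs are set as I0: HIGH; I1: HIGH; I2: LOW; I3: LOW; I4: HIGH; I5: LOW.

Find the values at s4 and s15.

s4 = HIGH, s15 = HIGH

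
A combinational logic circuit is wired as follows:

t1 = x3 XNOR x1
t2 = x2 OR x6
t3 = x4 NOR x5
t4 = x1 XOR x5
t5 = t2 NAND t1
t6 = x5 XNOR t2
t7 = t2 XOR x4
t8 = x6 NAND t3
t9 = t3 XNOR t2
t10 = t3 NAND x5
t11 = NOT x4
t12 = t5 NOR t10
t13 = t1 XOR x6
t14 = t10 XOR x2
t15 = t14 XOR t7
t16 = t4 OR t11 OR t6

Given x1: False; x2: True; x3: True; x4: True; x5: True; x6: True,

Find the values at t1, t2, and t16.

t1 = False, t2 = True, t16 = True

t1 = x3 XNOR x1 = True XNOR False = False
t2 = x2 OR x6 = True OR True = True
t4 = x1 XOR x5 = False XOR True = True
t6 = x5 XNOR t2 = True XNOR True = True
t11 = NOT x4 = NOT True = False
t16 = t4 OR t11 OR t6 = True OR False OR True = True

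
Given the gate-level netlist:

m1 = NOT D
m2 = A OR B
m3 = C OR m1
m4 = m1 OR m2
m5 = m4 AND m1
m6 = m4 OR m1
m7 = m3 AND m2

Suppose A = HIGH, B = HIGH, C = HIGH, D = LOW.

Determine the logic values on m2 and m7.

m1 = NOT D = NOT LOW = HIGH
m2 = A OR B = HIGH OR HIGH = HIGH
m3 = C OR m1 = HIGH OR HIGH = HIGH
m7 = m3 AND m2 = HIGH AND HIGH = HIGH

m2 = HIGH; m7 = HIGH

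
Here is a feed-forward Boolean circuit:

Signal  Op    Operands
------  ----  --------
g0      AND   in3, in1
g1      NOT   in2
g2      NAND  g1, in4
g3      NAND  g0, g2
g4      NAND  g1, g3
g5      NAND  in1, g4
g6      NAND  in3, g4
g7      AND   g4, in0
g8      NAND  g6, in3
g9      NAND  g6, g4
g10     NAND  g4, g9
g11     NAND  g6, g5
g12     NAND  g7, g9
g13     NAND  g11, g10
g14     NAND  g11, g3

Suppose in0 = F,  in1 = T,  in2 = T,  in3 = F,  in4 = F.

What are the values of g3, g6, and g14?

g3 = T  g6 = T  g14 = F

g0 = in3 AND in1 = F AND T = F
g1 = NOT in2 = NOT T = F
g2 = g1 NAND in4 = F NAND F = T
g3 = g0 NAND g2 = F NAND T = T
g4 = g1 NAND g3 = F NAND T = T
g5 = in1 NAND g4 = T NAND T = F
g6 = in3 NAND g4 = F NAND T = T
g11 = g6 NAND g5 = T NAND F = T
g14 = g11 NAND g3 = T NAND T = F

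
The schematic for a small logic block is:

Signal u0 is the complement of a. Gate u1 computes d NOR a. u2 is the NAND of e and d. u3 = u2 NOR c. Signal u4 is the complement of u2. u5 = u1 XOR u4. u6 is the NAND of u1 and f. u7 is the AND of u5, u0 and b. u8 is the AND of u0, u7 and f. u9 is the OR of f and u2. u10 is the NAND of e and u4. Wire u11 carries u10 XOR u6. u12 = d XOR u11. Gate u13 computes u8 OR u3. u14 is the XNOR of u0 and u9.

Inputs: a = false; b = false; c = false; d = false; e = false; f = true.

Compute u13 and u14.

u13 = false, u14 = true

u0 = NOT a = NOT false = true
u1 = d NOR a = false NOR false = true
u2 = e NAND d = false NAND false = true
u3 = u2 NOR c = true NOR false = false
u4 = NOT u2 = NOT true = false
u5 = u1 XOR u4 = true XOR false = true
u7 = u5 AND u0 AND b = true AND true AND false = false
u8 = u0 AND u7 AND f = true AND false AND true = false
u9 = f OR u2 = true OR true = true
u13 = u8 OR u3 = false OR false = false
u14 = u0 XNOR u9 = true XNOR true = true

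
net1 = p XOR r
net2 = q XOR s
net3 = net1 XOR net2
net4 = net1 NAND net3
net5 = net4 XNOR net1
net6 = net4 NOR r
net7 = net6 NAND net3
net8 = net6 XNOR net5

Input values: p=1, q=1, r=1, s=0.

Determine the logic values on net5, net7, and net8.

net5 = 0, net7 = 1, net8 = 1

net1 = p XOR r = 1 XOR 1 = 0
net2 = q XOR s = 1 XOR 0 = 1
net3 = net1 XOR net2 = 0 XOR 1 = 1
net4 = net1 NAND net3 = 0 NAND 1 = 1
net5 = net4 XNOR net1 = 1 XNOR 0 = 0
net6 = net4 NOR r = 1 NOR 1 = 0
net7 = net6 NAND net3 = 0 NAND 1 = 1
net8 = net6 XNOR net5 = 0 XNOR 0 = 1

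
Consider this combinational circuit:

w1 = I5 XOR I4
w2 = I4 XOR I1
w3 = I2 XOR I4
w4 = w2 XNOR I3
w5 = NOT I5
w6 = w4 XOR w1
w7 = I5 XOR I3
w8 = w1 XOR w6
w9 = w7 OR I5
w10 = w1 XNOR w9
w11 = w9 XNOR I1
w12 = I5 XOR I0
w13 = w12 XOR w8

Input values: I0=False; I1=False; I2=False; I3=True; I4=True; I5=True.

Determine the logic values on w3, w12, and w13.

w1 = I5 XOR I4 = True XOR True = False
w2 = I4 XOR I1 = True XOR False = True
w3 = I2 XOR I4 = False XOR True = True
w4 = w2 XNOR I3 = True XNOR True = True
w6 = w4 XOR w1 = True XOR False = True
w8 = w1 XOR w6 = False XOR True = True
w12 = I5 XOR I0 = True XOR False = True
w13 = w12 XOR w8 = True XOR True = False

w3 = True; w12 = True; w13 = False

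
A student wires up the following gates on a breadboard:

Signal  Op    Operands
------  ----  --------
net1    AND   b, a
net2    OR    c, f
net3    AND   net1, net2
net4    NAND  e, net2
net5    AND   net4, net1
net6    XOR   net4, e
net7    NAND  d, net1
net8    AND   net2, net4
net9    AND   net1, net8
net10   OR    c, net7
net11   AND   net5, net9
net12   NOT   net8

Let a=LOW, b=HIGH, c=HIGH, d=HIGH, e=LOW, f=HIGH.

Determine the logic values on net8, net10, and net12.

net8 = HIGH, net10 = HIGH, net12 = LOW

net1 = b AND a = HIGH AND LOW = LOW
net2 = c OR f = HIGH OR HIGH = HIGH
net4 = e NAND net2 = LOW NAND HIGH = HIGH
net7 = d NAND net1 = HIGH NAND LOW = HIGH
net8 = net2 AND net4 = HIGH AND HIGH = HIGH
net10 = c OR net7 = HIGH OR HIGH = HIGH
net12 = NOT net8 = NOT HIGH = LOW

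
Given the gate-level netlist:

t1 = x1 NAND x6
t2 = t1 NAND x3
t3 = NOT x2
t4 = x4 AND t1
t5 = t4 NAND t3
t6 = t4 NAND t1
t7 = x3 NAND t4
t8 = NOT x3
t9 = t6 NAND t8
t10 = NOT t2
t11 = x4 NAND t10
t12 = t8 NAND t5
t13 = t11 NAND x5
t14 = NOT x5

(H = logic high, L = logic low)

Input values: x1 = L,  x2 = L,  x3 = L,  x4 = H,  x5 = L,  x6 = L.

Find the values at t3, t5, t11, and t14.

t3 = H  t5 = L  t11 = H  t14 = H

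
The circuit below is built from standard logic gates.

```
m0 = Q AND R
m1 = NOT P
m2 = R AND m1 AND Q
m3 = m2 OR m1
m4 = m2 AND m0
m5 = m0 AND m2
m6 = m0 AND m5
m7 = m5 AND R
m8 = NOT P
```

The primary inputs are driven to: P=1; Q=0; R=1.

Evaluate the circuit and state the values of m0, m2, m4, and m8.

m0 = 0, m2 = 0, m4 = 0, m8 = 0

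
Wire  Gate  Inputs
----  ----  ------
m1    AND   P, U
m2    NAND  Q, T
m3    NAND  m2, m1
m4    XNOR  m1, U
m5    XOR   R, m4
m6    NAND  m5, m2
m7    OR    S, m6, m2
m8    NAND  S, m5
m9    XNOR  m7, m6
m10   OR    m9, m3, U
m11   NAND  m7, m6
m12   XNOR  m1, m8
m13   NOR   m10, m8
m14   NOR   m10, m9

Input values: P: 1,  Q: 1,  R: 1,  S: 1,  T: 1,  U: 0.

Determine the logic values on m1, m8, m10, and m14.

m1 = 0; m8 = 1; m10 = 1; m14 = 0

m1 = P AND U = 1 AND 0 = 0
m2 = Q NAND T = 1 NAND 1 = 0
m3 = m2 NAND m1 = 0 NAND 0 = 1
m4 = m1 XNOR U = 0 XNOR 0 = 1
m5 = R XOR m4 = 1 XOR 1 = 0
m6 = m5 NAND m2 = 0 NAND 0 = 1
m7 = S OR m6 OR m2 = 1 OR 1 OR 0 = 1
m8 = S NAND m5 = 1 NAND 0 = 1
m9 = m7 XNOR m6 = 1 XNOR 1 = 1
m10 = m9 OR m3 OR U = 1 OR 1 OR 0 = 1
m14 = m10 NOR m9 = 1 NOR 1 = 0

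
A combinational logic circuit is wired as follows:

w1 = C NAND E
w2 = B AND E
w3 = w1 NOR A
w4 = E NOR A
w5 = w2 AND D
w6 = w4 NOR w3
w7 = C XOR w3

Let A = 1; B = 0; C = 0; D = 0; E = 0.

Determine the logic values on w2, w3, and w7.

w2 = 0  w3 = 0  w7 = 0

w1 = C NAND E = 0 NAND 0 = 1
w2 = B AND E = 0 AND 0 = 0
w3 = w1 NOR A = 1 NOR 1 = 0
w7 = C XOR w3 = 0 XOR 0 = 0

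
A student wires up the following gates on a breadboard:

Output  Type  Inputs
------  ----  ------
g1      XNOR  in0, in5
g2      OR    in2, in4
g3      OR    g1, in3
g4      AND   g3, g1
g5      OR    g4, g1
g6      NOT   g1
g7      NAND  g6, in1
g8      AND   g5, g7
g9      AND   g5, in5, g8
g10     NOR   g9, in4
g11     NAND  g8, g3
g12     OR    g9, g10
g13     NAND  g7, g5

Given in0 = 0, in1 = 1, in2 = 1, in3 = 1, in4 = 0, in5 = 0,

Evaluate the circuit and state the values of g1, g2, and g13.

g1 = 1, g2 = 1, g13 = 0

g1 = in0 XNOR in5 = 0 XNOR 0 = 1
g2 = in2 OR in4 = 1 OR 0 = 1
g3 = g1 OR in3 = 1 OR 1 = 1
g4 = g3 AND g1 = 1 AND 1 = 1
g5 = g4 OR g1 = 1 OR 1 = 1
g6 = NOT g1 = NOT 1 = 0
g7 = g6 NAND in1 = 0 NAND 1 = 1
g13 = g7 NAND g5 = 1 NAND 1 = 0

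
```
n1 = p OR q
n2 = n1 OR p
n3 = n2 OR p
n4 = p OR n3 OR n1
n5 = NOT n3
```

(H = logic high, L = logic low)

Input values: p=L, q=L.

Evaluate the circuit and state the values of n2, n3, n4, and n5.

n1 = p OR q = L OR L = L
n2 = n1 OR p = L OR L = L
n3 = n2 OR p = L OR L = L
n4 = p OR n3 OR n1 = L OR L OR L = L
n5 = NOT n3 = NOT L = H

n2 = L  n3 = L  n4 = L  n5 = H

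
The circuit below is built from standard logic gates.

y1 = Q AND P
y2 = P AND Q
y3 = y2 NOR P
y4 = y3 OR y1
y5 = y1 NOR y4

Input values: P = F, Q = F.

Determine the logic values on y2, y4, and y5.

y1 = Q AND P = F AND F = F
y2 = P AND Q = F AND F = F
y3 = y2 NOR P = F NOR F = T
y4 = y3 OR y1 = T OR F = T
y5 = y1 NOR y4 = F NOR T = F

y2 = F; y4 = T; y5 = F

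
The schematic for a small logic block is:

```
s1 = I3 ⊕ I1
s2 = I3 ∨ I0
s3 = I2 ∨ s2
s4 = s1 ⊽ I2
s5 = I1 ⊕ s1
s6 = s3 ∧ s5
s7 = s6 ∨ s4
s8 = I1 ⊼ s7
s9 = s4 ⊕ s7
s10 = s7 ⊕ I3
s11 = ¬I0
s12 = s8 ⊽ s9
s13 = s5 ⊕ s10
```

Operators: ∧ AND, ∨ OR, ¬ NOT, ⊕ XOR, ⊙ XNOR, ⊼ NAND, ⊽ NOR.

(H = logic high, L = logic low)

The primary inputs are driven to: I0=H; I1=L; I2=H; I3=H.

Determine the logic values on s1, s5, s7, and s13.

s1 = H, s5 = H, s7 = H, s13 = H

s1 = I3 XOR I1 = H XOR L = H
s2 = I3 OR I0 = H OR H = H
s3 = I2 OR s2 = H OR H = H
s4 = s1 NOR I2 = H NOR H = L
s5 = I1 XOR s1 = L XOR H = H
s6 = s3 AND s5 = H AND H = H
s7 = s6 OR s4 = H OR L = H
s10 = s7 XOR I3 = H XOR H = L
s13 = s5 XOR s10 = H XOR L = H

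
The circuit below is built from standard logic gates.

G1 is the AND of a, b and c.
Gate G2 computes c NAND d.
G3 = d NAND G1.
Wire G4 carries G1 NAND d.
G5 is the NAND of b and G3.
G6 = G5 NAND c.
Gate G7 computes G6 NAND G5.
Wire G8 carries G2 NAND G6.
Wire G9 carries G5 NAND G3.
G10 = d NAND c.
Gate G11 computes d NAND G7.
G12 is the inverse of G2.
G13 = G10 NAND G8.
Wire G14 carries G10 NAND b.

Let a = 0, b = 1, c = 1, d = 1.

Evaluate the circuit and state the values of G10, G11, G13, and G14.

G10 = 0, G11 = 0, G13 = 1, G14 = 1

G1 = a AND b AND c = 0 AND 1 AND 1 = 0
G2 = c NAND d = 1 NAND 1 = 0
G3 = d NAND G1 = 1 NAND 0 = 1
G5 = b NAND G3 = 1 NAND 1 = 0
G6 = G5 NAND c = 0 NAND 1 = 1
G7 = G6 NAND G5 = 1 NAND 0 = 1
G8 = G2 NAND G6 = 0 NAND 1 = 1
G10 = d NAND c = 1 NAND 1 = 0
G11 = d NAND G7 = 1 NAND 1 = 0
G13 = G10 NAND G8 = 0 NAND 1 = 1
G14 = G10 NAND b = 0 NAND 1 = 1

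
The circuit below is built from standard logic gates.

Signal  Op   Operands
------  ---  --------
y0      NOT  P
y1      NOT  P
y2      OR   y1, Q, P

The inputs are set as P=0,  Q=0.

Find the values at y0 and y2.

y0 = NOT P = NOT 0 = 1
y1 = NOT P = NOT 0 = 1
y2 = y1 OR Q OR P = 1 OR 0 OR 0 = 1

y0 = 1; y2 = 1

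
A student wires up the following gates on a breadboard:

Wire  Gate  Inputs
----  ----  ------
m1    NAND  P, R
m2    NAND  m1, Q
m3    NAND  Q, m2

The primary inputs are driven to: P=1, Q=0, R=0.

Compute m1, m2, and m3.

m1 = P NAND R = 1 NAND 0 = 1
m2 = m1 NAND Q = 1 NAND 0 = 1
m3 = Q NAND m2 = 0 NAND 1 = 1

m1 = 1, m2 = 1, m3 = 1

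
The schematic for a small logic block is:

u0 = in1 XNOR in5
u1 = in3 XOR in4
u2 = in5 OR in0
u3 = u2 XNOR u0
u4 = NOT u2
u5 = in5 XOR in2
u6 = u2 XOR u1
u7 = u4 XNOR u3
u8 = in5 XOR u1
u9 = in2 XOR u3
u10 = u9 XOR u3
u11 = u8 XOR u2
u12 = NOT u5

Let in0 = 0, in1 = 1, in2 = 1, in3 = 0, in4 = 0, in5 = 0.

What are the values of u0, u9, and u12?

u0 = 0  u9 = 0  u12 = 0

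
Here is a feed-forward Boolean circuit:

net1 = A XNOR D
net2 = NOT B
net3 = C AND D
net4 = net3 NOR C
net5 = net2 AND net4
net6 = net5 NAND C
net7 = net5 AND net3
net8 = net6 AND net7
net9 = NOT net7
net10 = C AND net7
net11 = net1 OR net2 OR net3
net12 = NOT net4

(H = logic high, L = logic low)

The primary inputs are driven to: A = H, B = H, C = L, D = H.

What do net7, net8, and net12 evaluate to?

net7 = L, net8 = L, net12 = L

net2 = NOT B = NOT H = L
net3 = C AND D = L AND H = L
net4 = net3 NOR C = L NOR L = H
net5 = net2 AND net4 = L AND H = L
net6 = net5 NAND C = L NAND L = H
net7 = net5 AND net3 = L AND L = L
net8 = net6 AND net7 = H AND L = L
net12 = NOT net4 = NOT H = L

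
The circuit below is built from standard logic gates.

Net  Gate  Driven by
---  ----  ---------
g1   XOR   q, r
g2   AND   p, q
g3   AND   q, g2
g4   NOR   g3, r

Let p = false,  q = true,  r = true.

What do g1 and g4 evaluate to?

g1 = false, g4 = false

g1 = q XOR r = true XOR true = false
g2 = p AND q = false AND true = false
g3 = q AND g2 = true AND false = false
g4 = g3 NOR r = false NOR true = false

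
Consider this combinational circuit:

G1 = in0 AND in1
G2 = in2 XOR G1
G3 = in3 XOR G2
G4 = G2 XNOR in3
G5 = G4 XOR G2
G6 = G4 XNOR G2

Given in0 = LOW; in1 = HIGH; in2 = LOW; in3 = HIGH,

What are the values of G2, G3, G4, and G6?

G2 = LOW; G3 = HIGH; G4 = LOW; G6 = HIGH

G1 = in0 AND in1 = LOW AND HIGH = LOW
G2 = in2 XOR G1 = LOW XOR LOW = LOW
G3 = in3 XOR G2 = HIGH XOR LOW = HIGH
G4 = G2 XNOR in3 = LOW XNOR HIGH = LOW
G6 = G4 XNOR G2 = LOW XNOR LOW = HIGH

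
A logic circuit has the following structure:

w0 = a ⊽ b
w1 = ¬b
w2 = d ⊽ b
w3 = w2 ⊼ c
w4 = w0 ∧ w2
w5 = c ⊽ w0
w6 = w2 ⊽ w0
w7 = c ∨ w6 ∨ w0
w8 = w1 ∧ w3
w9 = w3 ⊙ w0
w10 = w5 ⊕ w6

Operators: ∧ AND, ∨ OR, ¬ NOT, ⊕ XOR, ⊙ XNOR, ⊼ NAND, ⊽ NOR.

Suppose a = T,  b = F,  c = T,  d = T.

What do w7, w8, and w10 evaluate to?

w0 = a NOR b = T NOR F = F
w1 = NOT b = NOT F = T
w2 = d NOR b = T NOR F = F
w3 = w2 NAND c = F NAND T = T
w5 = c NOR w0 = T NOR F = F
w6 = w2 NOR w0 = F NOR F = T
w7 = c OR w6 OR w0 = T OR T OR F = T
w8 = w1 AND w3 = T AND T = T
w10 = w5 XOR w6 = F XOR T = T

w7 = T, w8 = T, w10 = T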